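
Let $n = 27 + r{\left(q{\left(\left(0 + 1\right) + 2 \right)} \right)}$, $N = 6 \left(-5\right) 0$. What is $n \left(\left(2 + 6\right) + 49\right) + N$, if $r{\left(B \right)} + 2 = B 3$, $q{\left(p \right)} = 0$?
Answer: $1425$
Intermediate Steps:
$r{\left(B \right)} = -2 + 3 B$ ($r{\left(B \right)} = -2 + B 3 = -2 + 3 B$)
$N = 0$ ($N = \left(-30\right) 0 = 0$)
$n = 25$ ($n = 27 + \left(-2 + 3 \cdot 0\right) = 27 + \left(-2 + 0\right) = 27 - 2 = 25$)
$n \left(\left(2 + 6\right) + 49\right) + N = 25 \left(\left(2 + 6\right) + 49\right) + 0 = 25 \left(8 + 49\right) + 0 = 25 \cdot 57 + 0 = 1425 + 0 = 1425$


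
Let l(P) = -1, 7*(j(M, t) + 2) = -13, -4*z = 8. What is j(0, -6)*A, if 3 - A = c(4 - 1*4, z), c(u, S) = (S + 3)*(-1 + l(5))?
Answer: -135/7 ≈ -19.286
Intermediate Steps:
z = -2 (z = -¼*8 = -2)
j(M, t) = -27/7 (j(M, t) = -2 + (⅐)*(-13) = -2 - 13/7 = -27/7)
c(u, S) = -6 - 2*S (c(u, S) = (S + 3)*(-1 - 1) = (3 + S)*(-2) = -6 - 2*S)
A = 5 (A = 3 - (-6 - 2*(-2)) = 3 - (-6 + 4) = 3 - 1*(-2) = 3 + 2 = 5)
j(0, -6)*A = -27/7*5 = -135/7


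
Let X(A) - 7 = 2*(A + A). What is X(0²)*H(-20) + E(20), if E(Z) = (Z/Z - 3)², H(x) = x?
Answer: -136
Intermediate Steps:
X(A) = 7 + 4*A (X(A) = 7 + 2*(A + A) = 7 + 2*(2*A) = 7 + 4*A)
E(Z) = 4 (E(Z) = (1 - 3)² = (-2)² = 4)
X(0²)*H(-20) + E(20) = (7 + 4*0²)*(-20) + 4 = (7 + 4*0)*(-20) + 4 = (7 + 0)*(-20) + 4 = 7*(-20) + 4 = -140 + 4 = -136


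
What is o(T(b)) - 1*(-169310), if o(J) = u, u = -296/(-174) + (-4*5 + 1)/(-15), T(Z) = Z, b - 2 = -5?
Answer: 73651141/435 ≈ 1.6931e+5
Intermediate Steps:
b = -3 (b = 2 - 5 = -3)
u = 1291/435 (u = -296*(-1/174) + (-20 + 1)*(-1/15) = 148/87 - 19*(-1/15) = 148/87 + 19/15 = 1291/435 ≈ 2.9678)
o(J) = 1291/435
o(T(b)) - 1*(-169310) = 1291/435 - 1*(-169310) = 1291/435 + 169310 = 73651141/435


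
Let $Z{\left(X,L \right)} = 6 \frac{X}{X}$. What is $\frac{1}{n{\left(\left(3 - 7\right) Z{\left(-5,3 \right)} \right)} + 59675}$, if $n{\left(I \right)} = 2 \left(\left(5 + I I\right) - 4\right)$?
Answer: $\frac{1}{60829} \approx 1.644 \cdot 10^{-5}$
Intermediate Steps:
$Z{\left(X,L \right)} = 6$ ($Z{\left(X,L \right)} = 6 \cdot 1 = 6$)
$n{\left(I \right)} = 2 + 2 I^{2}$ ($n{\left(I \right)} = 2 \left(\left(5 + I^{2}\right) - 4\right) = 2 \left(1 + I^{2}\right) = 2 + 2 I^{2}$)
$\frac{1}{n{\left(\left(3 - 7\right) Z{\left(-5,3 \right)} \right)} + 59675} = \frac{1}{\left(2 + 2 \left(\left(3 - 7\right) 6\right)^{2}\right) + 59675} = \frac{1}{\left(2 + 2 \left(\left(-4\right) 6\right)^{2}\right) + 59675} = \frac{1}{\left(2 + 2 \left(-24\right)^{2}\right) + 59675} = \frac{1}{\left(2 + 2 \cdot 576\right) + 59675} = \frac{1}{\left(2 + 1152\right) + 59675} = \frac{1}{1154 + 59675} = \frac{1}{60829}$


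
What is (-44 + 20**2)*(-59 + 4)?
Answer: -19580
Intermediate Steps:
(-44 + 20**2)*(-59 + 4) = (-44 + 400)*(-55) = 356*(-55) = -19580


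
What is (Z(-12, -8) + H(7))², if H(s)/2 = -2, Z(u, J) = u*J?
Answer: 8464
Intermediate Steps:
Z(u, J) = J*u
H(s) = -4 (H(s) = 2*(-2) = -4)
(Z(-12, -8) + H(7))² = (-8*(-12) - 4)² = (96 - 4)² = 92² = 8464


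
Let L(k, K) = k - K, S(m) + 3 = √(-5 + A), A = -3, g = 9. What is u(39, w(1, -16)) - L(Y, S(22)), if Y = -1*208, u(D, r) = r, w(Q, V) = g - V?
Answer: 230 + 2*I*√2 ≈ 230.0 + 2.8284*I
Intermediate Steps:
w(Q, V) = 9 - V
Y = -208
S(m) = -3 + 2*I*√2 (S(m) = -3 + √(-5 - 3) = -3 + √(-8) = -3 + 2*I*√2)
u(39, w(1, -16)) - L(Y, S(22)) = (9 - 1*(-16)) - (-208 - (-3 + 2*I*√2)) = (9 + 16) - (-208 + (3 - 2*I*√2)) = 25 - (-205 - 2*I*√2) = 25 + (205 + 2*I*√2) = 230 + 2*I*√2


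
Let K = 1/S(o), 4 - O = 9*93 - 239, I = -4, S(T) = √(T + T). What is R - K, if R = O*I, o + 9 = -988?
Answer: 2376 + I*√1994/1994 ≈ 2376.0 + 0.022394*I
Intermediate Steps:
o = -997 (o = -9 - 988 = -997)
S(T) = √2*√T (S(T) = √(2*T) = √2*√T)
O = -594 (O = 4 - (9*93 - 239) = 4 - (837 - 239) = 4 - 1*598 = 4 - 598 = -594)
K = -I*√1994/1994 (K = 1/(√2*√(-997)) = 1/(√2*(I*√997)) = 1/(I*√1994) = -I*√1994/1994 ≈ -0.022394*I)
R = 2376 (R = -594*(-4) = 2376)
R - K = 2376 - (-1)*I*√1994/1994 = 2376 + I*√1994/1994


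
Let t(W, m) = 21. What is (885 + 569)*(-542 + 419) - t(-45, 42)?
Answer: -178863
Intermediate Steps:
(885 + 569)*(-542 + 419) - t(-45, 42) = (885 + 569)*(-542 + 419) - 1*21 = 1454*(-123) - 21 = -178842 - 21 = -178863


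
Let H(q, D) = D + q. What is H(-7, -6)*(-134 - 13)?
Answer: 1911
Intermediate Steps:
H(-7, -6)*(-134 - 13) = (-6 - 7)*(-134 - 13) = -13*(-147) = 1911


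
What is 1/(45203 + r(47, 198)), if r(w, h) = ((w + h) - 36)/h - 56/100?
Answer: 450/20341573 ≈ 2.2122e-5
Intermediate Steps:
r(w, h) = -14/25 + (-36 + h + w)/h (r(w, h) = ((h + w) - 36)/h - 56*1/100 = (-36 + h + w)/h - 14/25 = -14/25 + (-36 + h + w)/h)
1/(45203 + r(47, 198)) = 1/(45203 + (-36 + 47 + (11/25)*198)/198) = 1/(45203 + (-36 + 47 + 2178/25)/198) = 1/(45203 + (1/198)*(2453/25)) = 1/(45203 + 223/450) = 1/(20341573/450) = 450/20341573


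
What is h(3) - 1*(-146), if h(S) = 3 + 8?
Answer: 157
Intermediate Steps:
h(S) = 11
h(3) - 1*(-146) = 11 - 1*(-146) = 11 + 146 = 157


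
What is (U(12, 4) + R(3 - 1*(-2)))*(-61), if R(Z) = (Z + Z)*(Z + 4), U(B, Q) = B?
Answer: -6222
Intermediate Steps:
R(Z) = 2*Z*(4 + Z) (R(Z) = (2*Z)*(4 + Z) = 2*Z*(4 + Z))
(U(12, 4) + R(3 - 1*(-2)))*(-61) = (12 + 2*(3 - 1*(-2))*(4 + (3 - 1*(-2))))*(-61) = (12 + 2*(3 + 2)*(4 + (3 + 2)))*(-61) = (12 + 2*5*(4 + 5))*(-61) = (12 + 2*5*9)*(-61) = (12 + 90)*(-61) = 102*(-61) = -6222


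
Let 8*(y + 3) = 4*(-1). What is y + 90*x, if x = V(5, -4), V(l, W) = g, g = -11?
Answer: -1987/2 ≈ -993.50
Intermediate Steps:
V(l, W) = -11
y = -7/2 (y = -3 + (4*(-1))/8 = -3 + (1/8)*(-4) = -3 - 1/2 = -7/2 ≈ -3.5000)
x = -11
y + 90*x = -7/2 + 90*(-11) = -7/2 - 990 = -1987/2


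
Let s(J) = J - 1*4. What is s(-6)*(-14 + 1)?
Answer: 130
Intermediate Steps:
s(J) = -4 + J (s(J) = J - 4 = -4 + J)
s(-6)*(-14 + 1) = (-4 - 6)*(-14 + 1) = -10*(-13) = 130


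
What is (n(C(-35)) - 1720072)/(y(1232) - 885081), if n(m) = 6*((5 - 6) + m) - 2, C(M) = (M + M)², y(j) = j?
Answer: 1690680/883849 ≈ 1.9129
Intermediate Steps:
C(M) = 4*M² (C(M) = (2*M)² = 4*M²)
n(m) = -8 + 6*m (n(m) = 6*(-1 + m) - 2 = (-6 + 6*m) - 2 = -8 + 6*m)
(n(C(-35)) - 1720072)/(y(1232) - 885081) = ((-8 + 6*(4*(-35)²)) - 1720072)/(1232 - 885081) = ((-8 + 6*(4*1225)) - 1720072)/(-883849) = ((-8 + 6*4900) - 1720072)*(-1/883849) = ((-8 + 29400) - 1720072)*(-1/883849) = (29392 - 1720072)*(-1/883849) = -1690680*(-1/883849) = 1690680/883849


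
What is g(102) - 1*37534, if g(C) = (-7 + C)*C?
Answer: -27844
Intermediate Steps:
g(C) = C*(-7 + C)
g(102) - 1*37534 = 102*(-7 + 102) - 1*37534 = 102*95 - 37534 = 9690 - 37534 = -27844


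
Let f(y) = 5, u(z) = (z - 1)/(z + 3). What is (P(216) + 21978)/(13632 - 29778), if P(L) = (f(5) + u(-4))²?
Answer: -11039/8073 ≈ -1.3674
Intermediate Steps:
u(z) = (-1 + z)/(3 + z)
P(L) = 100 (P(L) = (5 + (-1 - 4)/(3 - 4))² = (5 - 5/(-1))² = (5 - 1*(-5))² = (5 + 5)² = 10² = 100)
(P(216) + 21978)/(13632 - 29778) = (100 + 21978)/(13632 - 29778) = 22078/(-16146) = 22078*(-1/16146) = -11039/8073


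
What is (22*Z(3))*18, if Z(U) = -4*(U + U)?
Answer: -9504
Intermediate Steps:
Z(U) = -8*U
(22*Z(3))*18 = (22*(-8*3))*18 = (22*(-24))*18 = -528*18 = -9504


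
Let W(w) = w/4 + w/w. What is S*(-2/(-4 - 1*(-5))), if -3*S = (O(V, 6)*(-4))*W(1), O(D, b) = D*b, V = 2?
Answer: -40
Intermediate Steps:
W(w) = 1 + w/4 (W(w) = w*(¼) + 1 = w/4 + 1 = 1 + w/4)
S = 20 (S = -(2*6)*(-4)*(1 + (¼)*1)/3 = -12*(-4)*(1 + ¼)/3 = -(-16)*5/4 = -⅓*(-60) = 20)
S*(-2/(-4 - 1*(-5))) = 20*(-2/(-4 - 1*(-5))) = 20*(-2/(-4 + 5)) = 20*(-2/1) = 20*(-2*1) = 20*(-2) = -40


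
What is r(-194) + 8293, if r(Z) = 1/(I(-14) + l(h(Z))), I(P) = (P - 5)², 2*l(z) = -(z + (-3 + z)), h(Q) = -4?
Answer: 6078771/733 ≈ 8293.0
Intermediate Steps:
l(z) = 3/2 - z (l(z) = (-(z + (-3 + z)))/2 = (-(-3 + 2*z))/2 = (3 - 2*z)/2 = 3/2 - z)
I(P) = (-5 + P)²
r(Z) = 2/733 (r(Z) = 1/((-5 - 14)² + (3/2 - 1*(-4))) = 1/((-19)² + (3/2 + 4)) = 1/(361 + 11/2) = 1/(733/2) = 2/733)
r(-194) + 8293 = 2/733 + 8293 = 6078771/733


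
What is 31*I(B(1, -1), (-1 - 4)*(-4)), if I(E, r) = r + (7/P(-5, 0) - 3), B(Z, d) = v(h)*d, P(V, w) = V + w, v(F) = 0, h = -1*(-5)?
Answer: 2418/5 ≈ 483.60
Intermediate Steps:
h = 5
B(Z, d) = 0 (B(Z, d) = 0*d = 0)
I(E, r) = -22/5 + r (I(E, r) = r + (7/(-5 + 0) - 3) = r + (7/(-5) - 3) = r + (7*(-⅕) - 3) = r + (-7/5 - 3) = r - 22/5 = -22/5 + r)
31*I(B(1, -1), (-1 - 4)*(-4)) = 31*(-22/5 + (-1 - 4)*(-4)) = 31*(-22/5 - 5*(-4)) = 31*(-22/5 + 20) = 31*(78/5) = 2418/5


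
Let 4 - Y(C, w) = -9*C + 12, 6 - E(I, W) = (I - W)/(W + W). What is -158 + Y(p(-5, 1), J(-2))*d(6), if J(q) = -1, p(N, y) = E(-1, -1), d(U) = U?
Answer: 118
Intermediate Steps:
E(I, W) = 6 - (I - W)/(2*W) (E(I, W) = 6 - (I - W)/(W + W) = 6 - (I - W)/(2*W))
p(N, y) = 6 (p(N, y) = (½)*(-1*(-1) + 13*(-1))/(-1) = (½)*(-1)*(1 - 13) = (½)*(-1)*(-12) = 6)
Y(C, w) = -8 + 9*C (Y(C, w) = 4 - (-9*C + 12) = 4 - (12 - 9*C) = 4 + (-12 + 9*C) = -8 + 9*C)
-158 + Y(p(-5, 1), J(-2))*d(6) = -158 + (-8 + 9*6)*6 = -158 + (-8 + 54)*6 = -158 + 46*6 = -158 + 276 = 118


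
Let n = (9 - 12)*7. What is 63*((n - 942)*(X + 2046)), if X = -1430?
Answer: -37372104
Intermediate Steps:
n = -21 (n = -3*7 = -21)
63*((n - 942)*(X + 2046)) = 63*((-21 - 942)*(-1430 + 2046)) = 63*(-963*616) = 63*(-593208) = -37372104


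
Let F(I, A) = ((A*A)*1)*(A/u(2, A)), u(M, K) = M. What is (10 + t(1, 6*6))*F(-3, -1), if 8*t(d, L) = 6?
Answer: -43/8 ≈ -5.3750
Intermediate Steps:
t(d, L) = ¾ (t(d, L) = (⅛)*6 = ¾)
F(I, A) = A³/2 (F(I, A) = ((A*A)*1)*(A/2) = (A²*1)*(A*(½)) = A²*(A/2) = A³/2)
(10 + t(1, 6*6))*F(-3, -1) = (10 + ¾)*((½)*(-1)³) = 43*((½)*(-1))/4 = (43/4)*(-½) = -43/8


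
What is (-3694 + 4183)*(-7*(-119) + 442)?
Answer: 623475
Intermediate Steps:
(-3694 + 4183)*(-7*(-119) + 442) = 489*(833 + 442) = 489*1275 = 623475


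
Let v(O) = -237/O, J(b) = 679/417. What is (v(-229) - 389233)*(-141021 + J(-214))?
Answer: 5241538879061360/95493 ≈ 5.4889e+10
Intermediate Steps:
J(b) = 679/417 (J(b) = 679*(1/417) = 679/417)
(v(-229) - 389233)*(-141021 + J(-214)) = (-237/(-229) - 389233)*(-141021 + 679/417) = (-237*(-1/229) - 389233)*(-58805078/417) = (237/229 - 389233)*(-58805078/417) = -89134120/229*(-58805078/417) = 5241538879061360/95493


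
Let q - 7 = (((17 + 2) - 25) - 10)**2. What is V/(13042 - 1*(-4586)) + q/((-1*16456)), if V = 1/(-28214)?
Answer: -4087648361/255765524586 ≈ -0.015982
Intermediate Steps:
V = -1/28214 ≈ -3.5443e-5
q = 263 (q = 7 + (((17 + 2) - 25) - 10)**2 = 7 + ((19 - 25) - 10)**2 = 7 + (-6 - 10)**2 = 7 + (-16)**2 = 7 + 256 = 263)
V/(13042 - 1*(-4586)) + q/((-1*16456)) = -1/(28214*(13042 - 1*(-4586))) + 263/((-1*16456)) = -1/(28214*(13042 + 4586)) + 263/(-16456) = -1/28214/17628 + 263*(-1/16456) = -1/28214*1/17628 - 263/16456 = -1/497356392 - 263/16456 = -4087648361/255765524586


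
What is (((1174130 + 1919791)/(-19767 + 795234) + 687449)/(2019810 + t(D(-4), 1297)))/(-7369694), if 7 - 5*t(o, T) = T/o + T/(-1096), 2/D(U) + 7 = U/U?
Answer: -32459690551888/703119253078575146121 ≈ -4.6165e-8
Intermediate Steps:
D(U) = -1/3 (D(U) = 2/(-7 + U/U) = 2/(-7 + 1) = 2/(-6) = 2*(-1/6) = -1/3)
t(o, T) = 7/5 + T/5480 - T/(5*o) (t(o, T) = 7/5 - (T/o + T/(-1096))/5 = 7/5 - (T/o + T*(-1/1096))/5 = 7/5 - (T/o - T/1096)/5 = 7/5 - (-T/1096 + T/o)/5 = 7/5 + (T/5480 - T/(5*o)) = 7/5 + T/5480 - T/(5*o))
(((1174130 + 1919791)/(-19767 + 795234) + 687449)/(2019810 + t(D(-4), 1297)))/(-7369694) = (((1174130 + 1919791)/(-19767 + 795234) + 687449)/(2019810 + (-1096*1297 - (7672 + 1297)/3)/(5480*(-1/3))))/(-7369694) = ((3093921/775467 + 687449)/(2019810 + (1/5480)*(-3)*(-1421512 - 1/3*8969)))*(-1/7369694) = ((3093921*(1/775467) + 687449)/(2019810 + (1/5480)*(-3)*(-1421512 - 8969/3)))*(-1/7369694) = ((343769/86163 + 687449)/(2019810 + (1/5480)*(-3)*(-4273505/3)))*(-1/7369694) = (59233011956/(86163*(2019810 + 854701/1096)))*(-1/7369694) = (59233011956/(86163*(2214566461/1096)))*(-1/7369694) = ((59233011956/86163)*(1096/2214566461))*(-1/7369694) = (64919381103776/190813689979143)*(-1/7369694) = -32459690551888/703119253078575146121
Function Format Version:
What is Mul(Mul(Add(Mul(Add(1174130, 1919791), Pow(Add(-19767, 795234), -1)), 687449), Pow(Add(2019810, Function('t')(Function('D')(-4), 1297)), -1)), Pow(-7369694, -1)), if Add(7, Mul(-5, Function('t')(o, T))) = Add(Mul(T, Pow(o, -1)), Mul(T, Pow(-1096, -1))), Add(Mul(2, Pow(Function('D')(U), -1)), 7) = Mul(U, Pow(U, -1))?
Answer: Rational(-32459690551888, 703119253078575146121) ≈ -4.6165e-8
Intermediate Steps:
Function('D')(U) = Rational(-1, 3) (Function('D')(U) = Mul(2, Pow(Add(-7, Mul(U, Pow(U, -1))), -1)) = Mul(2, Pow(Add(-7, 1), -1)) = Mul(2, Pow(-6, -1)) = Mul(2, Rational(-1, 6)) = Rational(-1, 3))
Function('t')(o, T) = Add(Rational(7, 5), Mul(Rational(1, 5480), T), Mul(Rational(-1, 5), T, Pow(o, -1))) (Function('t')(o, T) = Add(Rational(7, 5), Mul(Rational(-1, 5), Add(Mul(T, Pow(o, -1)), Mul(T, Pow(-1096, -1))))) = Add(Rational(7, 5), Mul(Rational(-1, 5), Add(Mul(T, Pow(o, -1)), Mul(T, Rational(-1, 1096))))) = Add(Rational(7, 5), Mul(Rational(-1, 5), Add(Mul(T, Pow(o, -1)), Mul(Rational(-1, 1096), T)))) = Add(Rational(7, 5), Mul(Rational(-1, 5), Add(Mul(Rational(-1, 1096), T), Mul(T, Pow(o, -1))))) = Add(Rational(7, 5), Add(Mul(Rational(1, 5480), T), Mul(Rational(-1, 5), T, Pow(o, -1)))) = Add(Rational(7, 5), Mul(Rational(1, 5480), T), Mul(Rational(-1, 5), T, Pow(o, -1))))
Mul(Mul(Add(Mul(Add(1174130, 1919791), Pow(Add(-19767, 795234), -1)), 687449), Pow(Add(2019810, Function('t')(Function('D')(-4), 1297)), -1)), Pow(-7369694, -1)) = Mul(Mul(Add(Mul(Add(1174130, 1919791), Pow(Add(-19767, 795234), -1)), 687449), Pow(Add(2019810, Mul(Rational(1, 5480), Pow(Rational(-1, 3), -1), Add(Mul(-1096, 1297), Mul(Rational(-1, 3), Add(7672, 1297))))), -1)), Pow(-7369694, -1)) = Mul(Mul(Add(Mul(3093921, Pow(775467, -1)), 687449), Pow(Add(2019810, Mul(Rational(1, 5480), -3, Add(-1421512, Mul(Rational(-1, 3), 8969)))), -1)), Rational(-1, 7369694)) = Mul(Mul(Add(Mul(3093921, Rational(1, 775467)), 687449), Pow(Add(2019810, Mul(Rational(1, 5480), -3, Add(-1421512, Rational(-8969, 3)))), -1)), Rational(-1, 7369694)) = Mul(Mul(Add(Rational(343769, 86163), 687449), Pow(Add(2019810, Mul(Rational(1, 5480), -3, Rational(-4273505, 3))), -1)), Rational(-1, 7369694)) = Mul(Mul(Rational(59233011956, 86163), Pow(Add(2019810, Rational(854701, 1096)), -1)), Rational(-1, 7369694)) = Mul(Mul(Rational(59233011956, 86163), Pow(Rational(2214566461, 1096), -1)), Rational(-1, 7369694)) = Mul(Mul(Rational(59233011956, 86163), Rational(1096, 2214566461)), Rational(-1, 7369694)) = Mul(Rational(64919381103776, 190813689979143), Rational(-1, 7369694)) = Rational(-32459690551888, 703119253078575146121)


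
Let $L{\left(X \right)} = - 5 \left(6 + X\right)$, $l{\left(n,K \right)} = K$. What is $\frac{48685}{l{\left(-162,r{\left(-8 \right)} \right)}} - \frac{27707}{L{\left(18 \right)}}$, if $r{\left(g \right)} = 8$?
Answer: $\frac{378991}{60} \approx 6316.5$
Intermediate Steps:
$L{\left(X \right)} = -30 - 5 X$
$\frac{48685}{l{\left(-162,r{\left(-8 \right)} \right)}} - \frac{27707}{L{\left(18 \right)}} = \frac{48685}{8} - \frac{27707}{-30 - 90} = 48685 \cdot \frac{1}{8} - \frac{27707}{-30 - 90} = \frac{48685}{8} - \frac{27707}{-120} = \frac{48685}{8} - - \frac{27707}{120} = \frac{48685}{8} + \frac{27707}{120} = \frac{378991}{60}$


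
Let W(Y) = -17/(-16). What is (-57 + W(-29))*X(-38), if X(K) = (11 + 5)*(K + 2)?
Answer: 32220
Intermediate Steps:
W(Y) = 17/16 (W(Y) = -17*(-1/16) = 17/16)
X(K) = 32 + 16*K (X(K) = 16*(2 + K) = 32 + 16*K)
(-57 + W(-29))*X(-38) = (-57 + 17/16)*(32 + 16*(-38)) = -895*(32 - 608)/16 = -895/16*(-576) = 32220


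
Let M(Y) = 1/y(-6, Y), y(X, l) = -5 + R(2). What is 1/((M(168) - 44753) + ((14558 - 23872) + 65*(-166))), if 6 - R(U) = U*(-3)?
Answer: -7/453998 ≈ -1.5419e-5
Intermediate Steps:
R(U) = 6 + 3*U (R(U) = 6 - U*(-3) = 6 - (-3)*U = 6 + 3*U)
y(X, l) = 7 (y(X, l) = -5 + (6 + 3*2) = -5 + (6 + 6) = -5 + 12 = 7)
M(Y) = ⅐ (M(Y) = 1/7 = ⅐)
1/((M(168) - 44753) + ((14558 - 23872) + 65*(-166))) = 1/((⅐ - 44753) + ((14558 - 23872) + 65*(-166))) = 1/(-313270/7 + (-9314 - 10790)) = 1/(-313270/7 - 20104) = 1/(-453998/7) = -7/453998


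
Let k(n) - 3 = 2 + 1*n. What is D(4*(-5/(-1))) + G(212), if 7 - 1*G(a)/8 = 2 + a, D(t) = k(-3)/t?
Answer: -16559/10 ≈ -1655.9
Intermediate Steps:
k(n) = 5 + n (k(n) = 3 + (2 + 1*n) = 3 + (2 + n) = 5 + n)
D(t) = 2/t (D(t) = (5 - 3)/t = 2/t)
G(a) = 40 - 8*a (G(a) = 56 - 8*(2 + a) = 56 + (-16 - 8*a) = 40 - 8*a)
D(4*(-5/(-1))) + G(212) = 2/((4*(-5/(-1)))) + (40 - 8*212) = 2/((4*(-5*(-1)))) + (40 - 1696) = 2/((4*5)) - 1656 = 2/20 - 1656 = 2*(1/20) - 1656 = ⅒ - 1656 = -16559/10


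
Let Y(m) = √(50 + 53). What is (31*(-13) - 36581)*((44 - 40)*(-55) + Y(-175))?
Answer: 8136480 - 36984*√103 ≈ 7.7611e+6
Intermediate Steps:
Y(m) = √103
(31*(-13) - 36581)*((44 - 40)*(-55) + Y(-175)) = (31*(-13) - 36581)*((44 - 40)*(-55) + √103) = (-403 - 36581)*(4*(-55) + √103) = -36984*(-220 + √103) = 8136480 - 36984*√103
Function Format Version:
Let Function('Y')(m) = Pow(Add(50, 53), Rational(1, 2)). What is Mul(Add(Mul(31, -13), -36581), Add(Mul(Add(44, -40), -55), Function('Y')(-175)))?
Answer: Add(8136480, Mul(-36984, Pow(103, Rational(1, 2)))) ≈ 7.7611e+6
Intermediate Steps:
Function('Y')(m) = Pow(103, Rational(1, 2))
Mul(Add(Mul(31, -13), -36581), Add(Mul(Add(44, -40), -55), Function('Y')(-175))) = Mul(Add(Mul(31, -13), -36581), Add(Mul(Add(44, -40), -55), Pow(103, Rational(1, 2)))) = Mul(Add(-403, -36581), Add(Mul(4, -55), Pow(103, Rational(1, 2)))) = Mul(-36984, Add(-220, Pow(103, Rational(1, 2)))) = Add(8136480, Mul(-36984, Pow(103, Rational(1, 2))))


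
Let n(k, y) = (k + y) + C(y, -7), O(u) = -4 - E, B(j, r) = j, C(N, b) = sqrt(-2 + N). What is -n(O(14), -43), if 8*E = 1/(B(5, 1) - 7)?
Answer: 751/16 - 3*I*sqrt(5) ≈ 46.938 - 6.7082*I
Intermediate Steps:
E = -1/16 (E = 1/(8*(5 - 7)) = (1/8)/(-2) = (1/8)*(-1/2) = -1/16 ≈ -0.062500)
O(u) = -63/16 (O(u) = -4 - 1*(-1/16) = -4 + 1/16 = -63/16)
n(k, y) = k + y + sqrt(-2 + y) (n(k, y) = (k + y) + sqrt(-2 + y) = k + y + sqrt(-2 + y))
-n(O(14), -43) = -(-63/16 - 43 + sqrt(-2 - 43)) = -(-63/16 - 43 + sqrt(-45)) = -(-63/16 - 43 + 3*I*sqrt(5)) = -(-751/16 + 3*I*sqrt(5)) = 751/16 - 3*I*sqrt(5)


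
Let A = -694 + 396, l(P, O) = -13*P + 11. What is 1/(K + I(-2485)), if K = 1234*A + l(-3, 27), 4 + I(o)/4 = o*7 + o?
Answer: -1/447218 ≈ -2.2360e-6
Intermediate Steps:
l(P, O) = 11 - 13*P
I(o) = -16 + 32*o (I(o) = -16 + 4*(o*7 + o) = -16 + 4*(7*o + o) = -16 + 4*(8*o) = -16 + 32*o)
A = -298
K = -367682 (K = 1234*(-298) + (11 - 13*(-3)) = -367732 + (11 + 39) = -367732 + 50 = -367682)
1/(K + I(-2485)) = 1/(-367682 + (-16 + 32*(-2485))) = 1/(-367682 + (-16 - 79520)) = 1/(-367682 - 79536) = 1/(-447218) = -1/447218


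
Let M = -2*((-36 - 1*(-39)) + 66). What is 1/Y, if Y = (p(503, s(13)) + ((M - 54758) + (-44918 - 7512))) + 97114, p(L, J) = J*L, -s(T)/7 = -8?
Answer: 1/17956 ≈ 5.5692e-5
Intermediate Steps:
s(T) = 56 (s(T) = -7*(-8) = 56)
M = -138 (M = -2*((-36 + 39) + 66) = -2*(3 + 66) = -2*69 = -138)
Y = 17956 (Y = (56*503 + ((-138 - 54758) + (-44918 - 7512))) + 97114 = (28168 + (-54896 - 52430)) + 97114 = (28168 - 107326) + 97114 = -79158 + 97114 = 17956)
1/Y = 1/17956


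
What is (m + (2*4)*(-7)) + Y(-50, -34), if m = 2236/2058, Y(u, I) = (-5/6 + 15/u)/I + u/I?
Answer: -3114313/58310 ≈ -53.410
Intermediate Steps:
Y(u, I) = u/I + (-⅚ + 15/u)/I (Y(u, I) = (-5*⅙ + 15/u)/I + u/I = (-⅚ + 15/u)/I + u/I = u/I + (-⅚ + 15/u)/I)
m = 1118/1029 (m = 2236*(1/2058) = 1118/1029 ≈ 1.0865)
(m + (2*4)*(-7)) + Y(-50, -34) = (1118/1029 + (2*4)*(-7)) + (⅙)*(90 - 50*(-5 + 6*(-50)))/(-34*(-50)) = (1118/1029 + 8*(-7)) + (⅙)*(-1/34)*(-1/50)*(90 - 50*(-5 - 300)) = (1118/1029 - 56) + (⅙)*(-1/34)*(-1/50)*(90 - 50*(-305)) = -56506/1029 + (⅙)*(-1/34)*(-1/50)*(90 + 15250) = -56506/1029 + (⅙)*(-1/34)*(-1/50)*15340 = -56506/1029 + 767/510 = -3114313/58310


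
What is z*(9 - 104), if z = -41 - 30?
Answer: 6745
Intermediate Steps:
z = -71
z*(9 - 104) = -71*(9 - 104) = -71*(-95) = 6745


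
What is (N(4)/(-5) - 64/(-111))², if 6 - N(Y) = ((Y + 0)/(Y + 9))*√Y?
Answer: 521284/2082249 ≈ 0.25035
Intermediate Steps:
N(Y) = 6 - Y^(3/2)/(9 + Y) (N(Y) = 6 - (Y + 0)/(Y + 9)*√Y = 6 - Y/(9 + Y)*√Y = 6 - Y^(3/2)/(9 + Y))
(N(4)/(-5) - 64/(-111))² = (((54 - 4^(3/2) + 6*4)/(9 + 4))/(-5) - 64/(-111))² = (((54 - 1*8 + 24)/13)*(-⅕) - 64*(-1/111))² = (((54 - 8 + 24)/13)*(-⅕) + 64/111)² = (((1/13)*70)*(-⅕) + 64/111)² = ((70/13)*(-⅕) + 64/111)² = (-14/13 + 64/111)² = (-722/1443)² = 521284/2082249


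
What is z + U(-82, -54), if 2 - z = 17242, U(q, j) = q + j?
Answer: -17376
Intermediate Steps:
U(q, j) = j + q
z = -17240 (z = 2 - 1*17242 = 2 - 17242 = -17240)
z + U(-82, -54) = -17240 + (-54 - 82) = -17240 - 136 = -17376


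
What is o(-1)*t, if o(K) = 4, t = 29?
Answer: 116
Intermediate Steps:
o(-1)*t = 4*29 = 116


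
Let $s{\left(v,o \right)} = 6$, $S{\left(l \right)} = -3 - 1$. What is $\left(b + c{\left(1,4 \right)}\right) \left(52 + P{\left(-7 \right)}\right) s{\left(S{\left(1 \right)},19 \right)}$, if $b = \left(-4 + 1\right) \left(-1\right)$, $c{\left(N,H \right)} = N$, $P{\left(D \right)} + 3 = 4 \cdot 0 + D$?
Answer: $1008$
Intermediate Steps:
$S{\left(l \right)} = -4$
$P{\left(D \right)} = -3 + D$ ($P{\left(D \right)} = -3 + \left(4 \cdot 0 + D\right) = -3 + \left(0 + D\right) = -3 + D$)
$b = 3$ ($b = \left(-3\right) \left(-1\right) = 3$)
$\left(b + c{\left(1,4 \right)}\right) \left(52 + P{\left(-7 \right)}\right) s{\left(S{\left(1 \right)},19 \right)} = \left(3 + 1\right) \left(52 - 10\right) 6 = 4 \left(52 - 10\right) 6 = 4 \cdot 42 \cdot 6 = 168 \cdot 6 = 1008$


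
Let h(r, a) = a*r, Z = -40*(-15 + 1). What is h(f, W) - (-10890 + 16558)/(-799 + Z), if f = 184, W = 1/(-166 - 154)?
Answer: 221223/9560 ≈ 23.140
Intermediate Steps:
W = -1/320 (W = 1/(-320) = -1/320 ≈ -0.0031250)
Z = 560 (Z = -40*(-14) = -2*(-280) = 560)
h(f, W) - (-10890 + 16558)/(-799 + Z) = -1/320*184 - (-10890 + 16558)/(-799 + 560) = -23/40 - 5668/(-239) = -23/40 - 5668*(-1)/239 = -23/40 - 1*(-5668/239) = -23/40 + 5668/239 = 221223/9560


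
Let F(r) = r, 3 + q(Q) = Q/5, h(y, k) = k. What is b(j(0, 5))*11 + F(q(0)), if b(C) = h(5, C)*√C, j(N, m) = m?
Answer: -3 + 55*√5 ≈ 119.98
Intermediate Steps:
q(Q) = -3 + Q/5
b(C) = C^(3/2) (b(C) = C*√C = C^(3/2))
b(j(0, 5))*11 + F(q(0)) = 5^(3/2)*11 + (-3 + (⅕)*0) = (5*√5)*11 + (-3 + 0) = 55*√5 - 3 = -3 + 55*√5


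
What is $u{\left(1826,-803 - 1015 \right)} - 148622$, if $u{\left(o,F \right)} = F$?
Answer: $-150440$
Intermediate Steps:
$u{\left(1826,-803 - 1015 \right)} - 148622 = \left(-803 - 1015\right) - 148622 = -1818 - 148622 = -150440$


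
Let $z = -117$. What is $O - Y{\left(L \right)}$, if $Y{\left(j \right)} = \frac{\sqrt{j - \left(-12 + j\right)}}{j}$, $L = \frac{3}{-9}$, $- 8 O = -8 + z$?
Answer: $\frac{125}{8} + 6 \sqrt{3} \approx 26.017$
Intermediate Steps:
$O = \frac{125}{8}$ ($O = - \frac{-8 - 117}{8} = \left(- \frac{1}{8}\right) \left(-125\right) = \frac{125}{8} \approx 15.625$)
$L = - \frac{1}{3}$ ($L = 3 \left(- \frac{1}{9}\right) = - \frac{1}{3} \approx -0.33333$)
$Y{\left(j \right)} = \frac{2 \sqrt{3}}{j}$ ($Y{\left(j \right)} = \frac{\sqrt{12}}{j} = \frac{2 \sqrt{3}}{j}$)
$O - Y{\left(L \right)} = \frac{125}{8} - \frac{2 \sqrt{3}}{- \frac{1}{3}} = \frac{125}{8} - 2 \sqrt{3} \left(-3\right) = \frac{125}{8} - - 6 \sqrt{3} = \frac{125}{8} + 6 \sqrt{3}$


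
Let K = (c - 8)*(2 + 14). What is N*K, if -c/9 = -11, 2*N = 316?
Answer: 230048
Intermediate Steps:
N = 158 (N = (1/2)*316 = 158)
c = 99 (c = -9*(-11) = 99)
K = 1456 (K = (99 - 8)*(2 + 14) = 91*16 = 1456)
N*K = 158*1456 = 230048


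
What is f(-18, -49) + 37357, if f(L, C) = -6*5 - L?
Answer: 37345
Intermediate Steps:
f(L, C) = -30 - L
f(-18, -49) + 37357 = (-30 - 1*(-18)) + 37357 = (-30 + 18) + 37357 = -12 + 37357 = 37345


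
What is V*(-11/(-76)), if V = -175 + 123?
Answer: -143/19 ≈ -7.5263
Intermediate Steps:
V = -52
V*(-11/(-76)) = -(-572)/(-76) = -(-572)*(-1)/76 = -52*11/76 = -143/19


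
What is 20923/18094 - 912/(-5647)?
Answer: 134653909/102176818 ≈ 1.3179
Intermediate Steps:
20923/18094 - 912/(-5647) = 20923*(1/18094) - 912*(-1/5647) = 20923/18094 + 912/5647 = 134653909/102176818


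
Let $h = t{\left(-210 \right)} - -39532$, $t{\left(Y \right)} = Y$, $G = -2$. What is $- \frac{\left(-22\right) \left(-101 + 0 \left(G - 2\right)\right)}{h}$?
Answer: $- \frac{1111}{19661} \approx -0.056508$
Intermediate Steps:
$h = 39322$ ($h = -210 - -39532 = -210 + 39532 = 39322$)
$- \frac{\left(-22\right) \left(-101 + 0 \left(G - 2\right)\right)}{h} = - \frac{\left(-22\right) \left(-101 + 0 \left(-2 - 2\right)\right)}{39322} = - \frac{\left(-22\right) \left(-101 + 0 \left(-4\right)\right)}{39322} = - \frac{\left(-22\right) \left(-101 + 0\right)}{39322} = - \frac{\left(-22\right) \left(-101\right)}{39322} = - \frac{2222}{39322} = \left(-1\right) \frac{1111}{19661} = - \frac{1111}{19661}$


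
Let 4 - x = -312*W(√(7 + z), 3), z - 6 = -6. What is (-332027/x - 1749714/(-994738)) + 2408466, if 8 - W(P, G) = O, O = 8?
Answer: 4626448866281/1989476 ≈ 2.3255e+6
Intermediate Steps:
z = 0 (z = 6 - 6 = 0)
W(P, G) = 0 (W(P, G) = 8 - 1*8 = 8 - 8 = 0)
x = 4 (x = 4 - (-312)*0 = 4 - 1*0 = 4 + 0 = 4)
(-332027/x - 1749714/(-994738)) + 2408466 = (-332027/4 - 1749714/(-994738)) + 2408466 = (-332027*¼ - 1749714*(-1/994738)) + 2408466 = (-332027/4 + 874857/497369) + 2408466 = -165136437535/1989476 + 2408466 = 4626448866281/1989476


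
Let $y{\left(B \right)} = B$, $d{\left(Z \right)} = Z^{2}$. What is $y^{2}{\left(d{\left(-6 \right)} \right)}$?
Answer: $1296$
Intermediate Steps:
$y^{2}{\left(d{\left(-6 \right)} \right)} = \left(\left(-6\right)^{2}\right)^{2} = 36^{2} = 1296$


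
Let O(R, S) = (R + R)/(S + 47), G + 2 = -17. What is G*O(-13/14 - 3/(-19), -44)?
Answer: 205/21 ≈ 9.7619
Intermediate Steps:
G = -19 (G = -2 - 17 = -19)
O(R, S) = 2*R/(47 + S) (O(R, S) = (2*R)/(47 + S) = 2*R/(47 + S))
G*O(-13/14 - 3/(-19), -44) = -38*(-13/14 - 3/(-19))/(47 - 44) = -38*(-13*1/14 - 3*(-1/19))/3 = -38*(-13/14 + 3/19)/3 = -38*(-205)/(266*3) = -19*(-205/399) = 205/21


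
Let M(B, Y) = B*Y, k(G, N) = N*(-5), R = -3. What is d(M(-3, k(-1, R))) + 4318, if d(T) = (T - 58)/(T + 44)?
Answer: 4421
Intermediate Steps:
k(G, N) = -5*N
d(T) = (-58 + T)/(44 + T)
d(M(-3, k(-1, R))) + 4318 = (-58 - (-15)*(-3))/(44 - (-15)*(-3)) + 4318 = (-58 - 3*15)/(44 - 3*15) + 4318 = (-58 - 45)/(44 - 45) + 4318 = -103/(-1) + 4318 = -1*(-103) + 4318 = 103 + 4318 = 4421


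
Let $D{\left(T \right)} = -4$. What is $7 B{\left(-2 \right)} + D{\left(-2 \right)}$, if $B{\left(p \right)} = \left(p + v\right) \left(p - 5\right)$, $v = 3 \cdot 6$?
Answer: $-788$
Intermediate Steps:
$v = 18$
$B{\left(p \right)} = \left(-5 + p\right) \left(18 + p\right)$ ($B{\left(p \right)} = \left(p + 18\right) \left(p - 5\right) = \left(18 + p\right) \left(-5 + p\right) = \left(-5 + p\right) \left(18 + p\right)$)
$7 B{\left(-2 \right)} + D{\left(-2 \right)} = 7 \left(-90 + \left(-2\right)^{2} + 13 \left(-2\right)\right) - 4 = 7 \left(-90 + 4 - 26\right) - 4 = 7 \left(-112\right) - 4 = -784 - 4 = -788$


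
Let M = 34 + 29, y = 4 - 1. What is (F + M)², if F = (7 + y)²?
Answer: 26569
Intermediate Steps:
y = 3
F = 100 (F = (7 + 3)² = 10² = 100)
M = 63
(F + M)² = (100 + 63)² = 163² = 26569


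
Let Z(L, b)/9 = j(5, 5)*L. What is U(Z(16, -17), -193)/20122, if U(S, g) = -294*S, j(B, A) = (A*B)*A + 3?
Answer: -2709504/10061 ≈ -269.31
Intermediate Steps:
j(B, A) = 3 + B*A² (j(B, A) = B*A² + 3 = 3 + B*A²)
Z(L, b) = 1152*L (Z(L, b) = 9*((3 + 5*5²)*L) = 9*((3 + 5*25)*L) = 9*((3 + 125)*L) = 9*(128*L) = 1152*L)
U(Z(16, -17), -193)/20122 = -338688*16/20122 = -294*18432*(1/20122) = -5419008*1/20122 = -2709504/10061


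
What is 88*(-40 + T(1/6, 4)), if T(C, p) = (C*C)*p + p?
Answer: -28424/9 ≈ -3158.2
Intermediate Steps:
T(C, p) = p + p*C² (T(C, p) = C²*p + p = p*C² + p = p + p*C²)
88*(-40 + T(1/6, 4)) = 88*(-40 + 4*(1 + (1/6)²)) = 88*(-40 + 4*(1 + (⅙)²)) = 88*(-40 + 4*(1 + 1/36)) = 88*(-40 + 4*(37/36)) = 88*(-40 + 37/9) = 88*(-323/9) = -28424/9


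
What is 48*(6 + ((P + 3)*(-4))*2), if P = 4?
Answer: -2400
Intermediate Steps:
48*(6 + ((P + 3)*(-4))*2) = 48*(6 + ((4 + 3)*(-4))*2) = 48*(6 + (7*(-4))*2) = 48*(6 - 28*2) = 48*(6 - 56) = 48*(-50) = -2400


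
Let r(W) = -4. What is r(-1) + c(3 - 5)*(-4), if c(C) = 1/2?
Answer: -6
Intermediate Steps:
c(C) = ½
r(-1) + c(3 - 5)*(-4) = -4 + (½)*(-4) = -4 - 2 = -6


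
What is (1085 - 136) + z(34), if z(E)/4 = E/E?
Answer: 953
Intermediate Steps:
z(E) = 4 (z(E) = 4*(E/E) = 4*1 = 4)
(1085 - 136) + z(34) = (1085 - 136) + 4 = 949 + 4 = 953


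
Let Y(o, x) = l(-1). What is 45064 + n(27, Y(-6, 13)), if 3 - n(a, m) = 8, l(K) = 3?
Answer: 45059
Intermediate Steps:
Y(o, x) = 3
n(a, m) = -5 (n(a, m) = 3 - 1*8 = 3 - 8 = -5)
45064 + n(27, Y(-6, 13)) = 45064 - 5 = 45059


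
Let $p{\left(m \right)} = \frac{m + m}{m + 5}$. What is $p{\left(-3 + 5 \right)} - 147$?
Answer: $- \frac{1025}{7} \approx -146.43$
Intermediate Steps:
$p{\left(m \right)} = \frac{2 m}{5 + m}$
$p{\left(-3 + 5 \right)} - 147 = \frac{2 \left(-3 + 5\right)}{5 + \left(-3 + 5\right)} - 147 = 2 \cdot 2 \frac{1}{5 + 2} - 147 = 2 \cdot 2 \cdot \frac{1}{7} - 147 = \frac{4}{7} - 147 = - \frac{1025}{7}$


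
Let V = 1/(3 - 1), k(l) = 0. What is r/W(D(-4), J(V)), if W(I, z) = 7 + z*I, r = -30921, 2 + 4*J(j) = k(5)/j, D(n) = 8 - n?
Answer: -30921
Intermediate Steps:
V = 1/2 ≈ 0.50000
J(j) = -1/2 (J(j) = -1/2 + (0/j)/4 = -1/2 + (1/4)*0 = -1/2 + 0 = -1/2)
W(I, z) = 7 + I*z
r/W(D(-4), J(V)) = -30921/(7 + (8 - 1*(-4))*(-1/2)) = -30921/(7 + (8 + 4)*(-1/2)) = -30921/(7 + 12*(-1/2)) = -30921/(7 - 6) = -30921/1 = -30921*1 = -30921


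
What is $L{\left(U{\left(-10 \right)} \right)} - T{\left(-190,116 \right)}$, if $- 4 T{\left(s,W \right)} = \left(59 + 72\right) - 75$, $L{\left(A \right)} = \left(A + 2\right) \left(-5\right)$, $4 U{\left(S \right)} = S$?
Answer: $\frac{33}{2} \approx 16.5$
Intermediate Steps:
$U{\left(S \right)} = \frac{S}{4}$
$L{\left(A \right)} = -10 - 5 A$ ($L{\left(A \right)} = \left(2 + A\right) \left(-5\right) = -10 - 5 A$)
$T{\left(s,W \right)} = -14$ ($T{\left(s,W \right)} = - \frac{\left(59 + 72\right) - 75}{4} = - \frac{131 - 75}{4} = \left(- \frac{1}{4}\right) 56 = -14$)
$L{\left(U{\left(-10 \right)} \right)} - T{\left(-190,116 \right)} = \left(-10 - 5 \cdot \frac{1}{4} \left(-10\right)\right) - -14 = \left(-10 - - \frac{25}{2}\right) + 14 = \left(-10 + \frac{25}{2}\right) + 14 = \frac{5}{2} + 14 = \frac{33}{2}$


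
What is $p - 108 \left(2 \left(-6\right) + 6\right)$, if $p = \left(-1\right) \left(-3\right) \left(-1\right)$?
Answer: $645$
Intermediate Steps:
$p = -3$ ($p = 3 \left(-1\right) = -3$)
$p - 108 \left(2 \left(-6\right) + 6\right) = -3 - 108 \left(2 \left(-6\right) + 6\right) = -3 - 108 \left(-12 + 6\right) = -3 - -648 = -3 + 648 = 645$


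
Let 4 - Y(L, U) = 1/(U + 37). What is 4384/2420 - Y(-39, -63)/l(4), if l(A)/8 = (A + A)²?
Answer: 14526427/8053760 ≈ 1.8037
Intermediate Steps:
Y(L, U) = 4 - 1/(37 + U) (Y(L, U) = 4 - 1/(U + 37) = 4 - 1/(37 + U))
l(A) = 32*A² (l(A) = 8*(A + A)² = 8*(2*A)² = 8*(4*A²) = 32*A²)
4384/2420 - Y(-39, -63)/l(4) = 4384/2420 - (147 + 4*(-63))/(37 - 63)/(32*4²) = 4384*(1/2420) - (147 - 252)/(-26)/(32*16) = 1096/605 - (-1/26*(-105))/512 = 1096/605 - 105/(26*512) = 1096/605 - 1*105/13312 = 1096/605 - 105/13312 = 14526427/8053760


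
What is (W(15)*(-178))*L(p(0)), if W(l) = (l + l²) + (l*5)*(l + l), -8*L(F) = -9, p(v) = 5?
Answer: -997245/2 ≈ -4.9862e+5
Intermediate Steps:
L(F) = 9/8 (L(F) = -⅛*(-9) = 9/8)
W(l) = l + 11*l² (W(l) = (l + l²) + (5*l)*(2*l) = (l + l²) + 10*l² = l + 11*l²)
(W(15)*(-178))*L(p(0)) = ((15*(1 + 11*15))*(-178))*(9/8) = ((15*(1 + 165))*(-178))*(9/8) = ((15*166)*(-178))*(9/8) = (2490*(-178))*(9/8) = -443220*9/8 = -997245/2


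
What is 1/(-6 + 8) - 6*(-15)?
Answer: 181/2 ≈ 90.500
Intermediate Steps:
1/(-6 + 8) - 6*(-15) = 1/2 + 90 = 181/2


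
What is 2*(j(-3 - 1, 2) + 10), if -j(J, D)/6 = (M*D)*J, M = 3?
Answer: 308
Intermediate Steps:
j(J, D) = -18*D*J (j(J, D) = -6*3*D*J = -18*D*J)
2*(j(-3 - 1, 2) + 10) = 2*(-18*2*(-3 - 1) + 10) = 2*(-18*2*(-4) + 10) = 2*(144 + 10) = 2*154 = 308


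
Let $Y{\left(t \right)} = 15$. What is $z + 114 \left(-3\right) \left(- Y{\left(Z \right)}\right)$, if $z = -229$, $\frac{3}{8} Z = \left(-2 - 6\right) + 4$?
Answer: $4901$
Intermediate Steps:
$Z = - \frac{32}{3}$ ($Z = \frac{8 \left(\left(-2 - 6\right) + 4\right)}{3} = \frac{8 \left(-8 + 4\right)}{3} = \frac{8}{3} \left(-4\right) = - \frac{32}{3} \approx -10.667$)
$z + 114 \left(-3\right) \left(- Y{\left(Z \right)}\right) = -229 + 114 \left(-3\right) \left(\left(-1\right) 15\right) = -229 - -5130 = -229 + 5130 = 4901$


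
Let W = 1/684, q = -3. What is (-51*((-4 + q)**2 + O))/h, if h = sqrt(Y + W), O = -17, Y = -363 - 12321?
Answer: 9792*I*sqrt(164841245)/8675855 ≈ 14.491*I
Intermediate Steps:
Y = -12684
W = 1/684 ≈ 0.0014620
h = I*sqrt(164841245)/114 (h = sqrt(-12684 + 1/684) = sqrt(-8675855/684) = I*sqrt(164841245)/114 ≈ 112.62*I)
(-51*((-4 + q)**2 + O))/h = (-51*((-4 - 3)**2 - 17))/((I*sqrt(164841245)/114)) = (-51*((-7)**2 - 17))*(-6*I*sqrt(164841245)/8675855) = (-51*(49 - 17))*(-6*I*sqrt(164841245)/8675855) = (-51*32)*(-6*I*sqrt(164841245)/8675855) = -(-9792)*I*sqrt(164841245)/8675855 = 9792*I*sqrt(164841245)/8675855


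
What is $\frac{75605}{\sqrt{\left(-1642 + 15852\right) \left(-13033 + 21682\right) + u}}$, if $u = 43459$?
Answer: $\frac{75605 \sqrt{122945749}}{122945749} \approx 6.8186$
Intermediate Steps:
$\frac{75605}{\sqrt{\left(-1642 + 15852\right) \left(-13033 + 21682\right) + u}} = \frac{75605}{\sqrt{\left(-1642 + 15852\right) \left(-13033 + 21682\right) + 43459}} = \frac{75605}{\sqrt{14210 \cdot 8649 + 43459}} = \frac{75605}{\sqrt{122902290 + 43459}} = \frac{75605}{\sqrt{122945749}} = 75605 \frac{\sqrt{122945749}}{122945749} = \frac{75605 \sqrt{122945749}}{122945749}$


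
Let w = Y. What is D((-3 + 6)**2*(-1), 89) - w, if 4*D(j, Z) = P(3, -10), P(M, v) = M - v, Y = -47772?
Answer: 191101/4 ≈ 47775.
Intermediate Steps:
w = -47772
D(j, Z) = 13/4 (D(j, Z) = (3 - 1*(-10))/4 = (3 + 10)/4 = (1/4)*13 = 13/4)
D((-3 + 6)**2*(-1), 89) - w = 13/4 - 1*(-47772) = 13/4 + 47772 = 191101/4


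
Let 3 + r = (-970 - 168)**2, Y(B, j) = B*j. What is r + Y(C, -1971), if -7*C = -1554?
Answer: 857479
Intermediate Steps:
C = 222 (C = -1/7*(-1554) = 222)
r = 1295041 (r = -3 + (-970 - 168)**2 = -3 + (-1138)**2 = -3 + 1295044 = 1295041)
r + Y(C, -1971) = 1295041 + 222*(-1971) = 1295041 - 437562 = 857479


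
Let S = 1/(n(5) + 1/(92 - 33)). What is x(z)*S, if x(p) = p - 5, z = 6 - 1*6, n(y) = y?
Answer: -295/296 ≈ -0.99662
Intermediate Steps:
z = 0 (z = 6 - 6 = 0)
x(p) = -5 + p
S = 59/296 (S = 1/(5 + 1/(92 - 33)) = 1/(5 + 1/59) = 1/(296/59) = 59/296 ≈ 0.19932)
x(z)*S = (-5 + 0)*(59/296) = -5*59/296 = -295/296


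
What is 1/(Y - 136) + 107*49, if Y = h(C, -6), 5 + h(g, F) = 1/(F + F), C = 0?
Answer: 8876387/1693 ≈ 5243.0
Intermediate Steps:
h(g, F) = -5 + 1/(2*F) (h(g, F) = -5 + 1/(F + F) = -5 + 1/(2*F))
Y = -61/12 (Y = -5 + (½)/(-6) = -5 + (½)*(-⅙) = -5 - 1/12 = -61/12 ≈ -5.0833)
1/(Y - 136) + 107*49 = 1/(-61/12 - 136) + 107*49 = 1/(-1693/12) + 5243 = -12/1693 + 5243 = 8876387/1693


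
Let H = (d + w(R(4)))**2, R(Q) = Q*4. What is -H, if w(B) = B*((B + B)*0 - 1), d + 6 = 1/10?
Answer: -47961/100 ≈ -479.61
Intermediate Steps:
R(Q) = 4*Q
d = -59/10 (d = -6 + 1/10 = -59/10 ≈ -5.9000)
w(B) = -B (w(B) = B*((2*B)*0 - 1) = B*(0 - 1) = B*(-1) = -B)
H = 47961/100 (H = (-59/10 - 4*4)**2 = (-59/10 - 1*16)**2 = (-59/10 - 16)**2 = (-219/10)**2 = 47961/100 ≈ 479.61)
-H = -1*47961/100 = -47961/100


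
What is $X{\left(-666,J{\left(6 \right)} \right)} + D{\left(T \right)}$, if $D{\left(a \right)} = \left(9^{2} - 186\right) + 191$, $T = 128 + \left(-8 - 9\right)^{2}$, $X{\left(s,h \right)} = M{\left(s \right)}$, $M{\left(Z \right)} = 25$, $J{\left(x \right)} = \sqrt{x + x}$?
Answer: $111$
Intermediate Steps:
$J{\left(x \right)} = \sqrt{2} \sqrt{x}$ ($J{\left(x \right)} = \sqrt{2 x} = \sqrt{2} \sqrt{x}$)
$X{\left(s,h \right)} = 25$
$T = 417$ ($T = 128 + \left(-17\right)^{2} = 128 + 289 = 417$)
$D{\left(a \right)} = 86$ ($D{\left(a \right)} = \left(81 - 186\right) + 191 = -105 + 191 = 86$)
$X{\left(-666,J{\left(6 \right)} \right)} + D{\left(T \right)} = 25 + 86 = 111$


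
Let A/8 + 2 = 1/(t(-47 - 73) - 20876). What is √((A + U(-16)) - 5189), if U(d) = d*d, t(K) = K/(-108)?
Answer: I*√43670771068313/93937 ≈ 70.349*I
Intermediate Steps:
t(K) = -K/108 (t(K) = K*(-1/108) = -K/108)
U(d) = d²
A = -1503028/93937 (A = -16 + 8/(-(-47 - 73)/108 - 20876) = -16 + 8/(-1/108*(-120) - 20876) = -16 + 8/(10/9 - 20876) = -16 + 8/(-187874/9) = -16 + 8*(-9/187874) = -16 - 36/93937 = -1503028/93937 ≈ -16.000)
√((A + U(-16)) - 5189) = √((-1503028/93937 + (-16)²) - 5189) = √((-1503028/93937 + 256) - 5189) = √(22544844/93937 - 5189) = √(-464894249/93937) = I*√43670771068313/93937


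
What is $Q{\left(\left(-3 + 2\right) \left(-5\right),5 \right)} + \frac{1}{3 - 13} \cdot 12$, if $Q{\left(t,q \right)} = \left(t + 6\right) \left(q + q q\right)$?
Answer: $\frac{1644}{5} \approx 328.8$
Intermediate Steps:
$Q{\left(t,q \right)} = \left(6 + t\right) \left(q + q^{2}\right)$
$Q{\left(\left(-3 + 2\right) \left(-5\right),5 \right)} + \frac{1}{3 - 13} \cdot 12 = 5 \left(6 + \left(-3 + 2\right) \left(-5\right) + 6 \cdot 5 + 5 \left(-3 + 2\right) \left(-5\right)\right) + \frac{1}{3 - 13} \cdot 12 = 5 \left(6 - -5 + 30 + 5 \left(\left(-1\right) \left(-5\right)\right)\right) + \frac{1}{-10} \cdot 12 = 5 \left(6 + 5 + 30 + 5 \cdot 5\right) - \frac{6}{5} = 5 \left(6 + 5 + 30 + 25\right) - \frac{6}{5} = 5 \cdot 66 - \frac{6}{5} = 330 - \frac{6}{5} = \frac{1644}{5}$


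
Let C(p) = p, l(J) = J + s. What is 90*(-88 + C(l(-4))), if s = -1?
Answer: -8370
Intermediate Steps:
l(J) = -1 + J (l(J) = J - 1 = -1 + J)
90*(-88 + C(l(-4))) = 90*(-88 + (-1 - 4)) = 90*(-88 - 5) = 90*(-93) = -8370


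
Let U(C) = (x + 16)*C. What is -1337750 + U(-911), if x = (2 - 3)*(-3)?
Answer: -1355059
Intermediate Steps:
x = 3 (x = -1*(-3) = 3)
U(C) = 19*C (U(C) = (3 + 16)*C = 19*C)
-1337750 + U(-911) = -1337750 + 19*(-911) = -1337750 - 17309 = -1355059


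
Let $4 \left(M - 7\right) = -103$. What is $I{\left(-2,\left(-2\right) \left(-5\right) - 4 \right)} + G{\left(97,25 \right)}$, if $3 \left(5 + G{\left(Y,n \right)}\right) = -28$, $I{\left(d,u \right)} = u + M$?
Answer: $- \frac{325}{12} \approx -27.083$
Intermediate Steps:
$M = - \frac{75}{4}$ ($M = 7 + \frac{1}{4} \left(-103\right) = 7 - \frac{103}{4} = - \frac{75}{4} \approx -18.75$)
$I{\left(d,u \right)} = - \frac{75}{4} + u$ ($I{\left(d,u \right)} = u - \frac{75}{4} = - \frac{75}{4} + u$)
$G{\left(Y,n \right)} = - \frac{43}{3}$ ($G{\left(Y,n \right)} = -5 + \frac{1}{3} \left(-28\right) = -5 - \frac{28}{3} = - \frac{43}{3}$)
$I{\left(-2,\left(-2\right) \left(-5\right) - 4 \right)} + G{\left(97,25 \right)} = \left(- \frac{75}{4} - -6\right) - \frac{43}{3} = \left(- \frac{75}{4} + \left(10 - 4\right)\right) - \frac{43}{3} = \left(- \frac{75}{4} + 6\right) - \frac{43}{3} = - \frac{51}{4} - \frac{43}{3} = - \frac{325}{12}$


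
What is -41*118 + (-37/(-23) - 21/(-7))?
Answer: -111168/23 ≈ -4833.4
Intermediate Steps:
-41*118 + (-37/(-23) - 21/(-7)) = -4838 + (-37*(-1/23) - 21*(-⅐)) = -4838 + (37/23 + 3) = -4838 + 106/23 = -111168/23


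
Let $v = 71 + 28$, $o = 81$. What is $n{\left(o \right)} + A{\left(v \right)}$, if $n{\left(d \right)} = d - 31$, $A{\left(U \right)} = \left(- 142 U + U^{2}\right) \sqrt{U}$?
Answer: $50 - 12771 \sqrt{11} \approx -42307.0$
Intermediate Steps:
$v = 99$
$A{\left(U \right)} = \sqrt{U} \left(U^{2} - 142 U\right)$ ($A{\left(U \right)} = \left(U^{2} - 142 U\right) \sqrt{U} = \sqrt{U} \left(U^{2} - 142 U\right)$)
$n{\left(d \right)} = -31 + d$
$n{\left(o \right)} + A{\left(v \right)} = \left(-31 + 81\right) + 99^{\frac{3}{2}} \left(-142 + 99\right) = 50 + 297 \sqrt{11} \left(-43\right) = 50 - 12771 \sqrt{11}$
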